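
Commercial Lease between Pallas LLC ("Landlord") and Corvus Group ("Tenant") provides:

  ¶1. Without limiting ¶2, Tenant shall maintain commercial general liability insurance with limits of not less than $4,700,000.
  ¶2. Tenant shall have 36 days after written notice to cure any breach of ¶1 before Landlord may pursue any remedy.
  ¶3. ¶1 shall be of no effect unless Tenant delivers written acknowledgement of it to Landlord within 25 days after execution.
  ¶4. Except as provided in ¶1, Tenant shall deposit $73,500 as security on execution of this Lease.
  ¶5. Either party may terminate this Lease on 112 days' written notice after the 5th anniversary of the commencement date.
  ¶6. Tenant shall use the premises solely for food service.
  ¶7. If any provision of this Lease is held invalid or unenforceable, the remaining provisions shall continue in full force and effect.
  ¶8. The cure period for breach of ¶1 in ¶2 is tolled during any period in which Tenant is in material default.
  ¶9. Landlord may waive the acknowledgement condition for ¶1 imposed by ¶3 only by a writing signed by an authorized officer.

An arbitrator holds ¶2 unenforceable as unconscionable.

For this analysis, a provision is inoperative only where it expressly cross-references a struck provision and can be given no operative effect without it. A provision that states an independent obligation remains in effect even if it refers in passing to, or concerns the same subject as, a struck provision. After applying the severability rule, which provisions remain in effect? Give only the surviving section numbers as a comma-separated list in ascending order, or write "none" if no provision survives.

¶2 is struck. ¶8 has no operative effect of its own apart from ¶2 and is therefore inoperative. Although ¶1 refers to ¶2, its operative terms do not depend on ¶2, so it remains in effect. Under the severability clause in ¶7, the remaining provisions continue in force. That leaves ¶1, ¶3, ¶4, ¶5, ¶6, ¶7, and ¶9 in effect.

1, 3, 4, 5, 6, 7, 9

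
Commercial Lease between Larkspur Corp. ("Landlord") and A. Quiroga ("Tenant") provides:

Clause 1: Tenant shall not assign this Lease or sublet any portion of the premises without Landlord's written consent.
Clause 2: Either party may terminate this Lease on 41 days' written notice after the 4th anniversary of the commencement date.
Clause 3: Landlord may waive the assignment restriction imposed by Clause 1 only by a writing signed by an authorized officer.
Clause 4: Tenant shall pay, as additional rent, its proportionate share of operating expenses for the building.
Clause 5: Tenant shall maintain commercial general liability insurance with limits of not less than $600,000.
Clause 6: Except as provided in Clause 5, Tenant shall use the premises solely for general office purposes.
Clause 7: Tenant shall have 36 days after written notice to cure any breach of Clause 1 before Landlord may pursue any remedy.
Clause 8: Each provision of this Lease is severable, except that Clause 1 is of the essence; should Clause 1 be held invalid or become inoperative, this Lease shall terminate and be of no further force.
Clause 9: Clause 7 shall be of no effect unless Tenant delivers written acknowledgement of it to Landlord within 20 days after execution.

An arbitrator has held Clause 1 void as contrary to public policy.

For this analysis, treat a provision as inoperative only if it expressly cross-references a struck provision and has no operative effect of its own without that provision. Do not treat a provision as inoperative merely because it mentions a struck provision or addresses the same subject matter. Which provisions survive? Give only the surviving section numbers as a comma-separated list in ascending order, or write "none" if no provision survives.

none

Clause 1 is struck. Clause 3 merely fixes the waiver condition for Clause 1; with Clause 1 gone it has nothing to operate on and falls away. Clause 7 merely fixes the cure period for breach of Clause 1; with Clause 1 gone it has nothing to operate on and falls away. The only function of Clause 9 is the acknowledgement condition for Clause 7, so it cannot stand once Clause 7 is removed. Clause 8 makes Clause 1 an essential term, and Clause 1 is the provision held invalid; under Clause 8, the entire Lease is therefore void. No provision of the Lease survives.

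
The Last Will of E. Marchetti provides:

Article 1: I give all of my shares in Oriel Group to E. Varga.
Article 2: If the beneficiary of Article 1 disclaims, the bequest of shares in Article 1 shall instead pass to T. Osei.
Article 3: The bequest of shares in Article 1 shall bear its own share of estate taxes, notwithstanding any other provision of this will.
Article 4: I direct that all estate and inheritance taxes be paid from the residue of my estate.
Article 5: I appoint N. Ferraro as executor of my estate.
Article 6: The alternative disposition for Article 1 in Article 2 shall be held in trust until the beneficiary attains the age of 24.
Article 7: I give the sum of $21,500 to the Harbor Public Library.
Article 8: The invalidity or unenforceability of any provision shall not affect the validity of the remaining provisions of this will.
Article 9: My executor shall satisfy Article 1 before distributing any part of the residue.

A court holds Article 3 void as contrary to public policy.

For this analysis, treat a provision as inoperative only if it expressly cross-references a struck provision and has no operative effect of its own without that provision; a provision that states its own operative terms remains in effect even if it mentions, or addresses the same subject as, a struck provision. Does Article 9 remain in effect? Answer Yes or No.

Yes

Article 3 is struck. Nothing else in the will is defined by reference to Article 3. Under the severability clause in Article 8, the remaining provisions continue in force. Article 1, Article 2, Article 4, Article 5, Article 6, Article 7, Article 8, and Article 9 remain in effect. Article 9 is among the surviving provisions, so the answer is yes.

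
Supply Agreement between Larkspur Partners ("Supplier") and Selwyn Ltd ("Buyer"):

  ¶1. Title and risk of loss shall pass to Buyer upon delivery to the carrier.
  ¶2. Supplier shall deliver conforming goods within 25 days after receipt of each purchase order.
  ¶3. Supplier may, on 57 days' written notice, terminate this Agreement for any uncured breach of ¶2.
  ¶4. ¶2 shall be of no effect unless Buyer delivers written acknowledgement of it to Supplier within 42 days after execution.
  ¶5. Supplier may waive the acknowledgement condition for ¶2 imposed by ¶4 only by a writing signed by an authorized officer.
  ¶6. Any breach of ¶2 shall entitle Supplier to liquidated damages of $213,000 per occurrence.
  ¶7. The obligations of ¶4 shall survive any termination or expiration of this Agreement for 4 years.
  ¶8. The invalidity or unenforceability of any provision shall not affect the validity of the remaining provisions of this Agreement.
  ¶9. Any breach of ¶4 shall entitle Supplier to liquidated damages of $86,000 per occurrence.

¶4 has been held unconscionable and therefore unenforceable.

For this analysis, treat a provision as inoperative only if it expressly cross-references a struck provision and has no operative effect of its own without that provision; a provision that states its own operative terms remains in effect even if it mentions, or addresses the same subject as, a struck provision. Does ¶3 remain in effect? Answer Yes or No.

Yes

¶4 is struck. The only function of ¶5 is the waiver condition for ¶4, so it cannot stand once ¶4 is removed. ¶7 operates only by reference to ¶4, so it falls with ¶4. ¶9 operates only by reference to ¶4, so it falls with ¶4. ¶8 is a severability clause and preserves every provision that can still be given independent effect. The provisions still in force are ¶1, ¶2, ¶3, ¶6, and ¶8. ¶3 is among the surviving provisions, so the answer is yes.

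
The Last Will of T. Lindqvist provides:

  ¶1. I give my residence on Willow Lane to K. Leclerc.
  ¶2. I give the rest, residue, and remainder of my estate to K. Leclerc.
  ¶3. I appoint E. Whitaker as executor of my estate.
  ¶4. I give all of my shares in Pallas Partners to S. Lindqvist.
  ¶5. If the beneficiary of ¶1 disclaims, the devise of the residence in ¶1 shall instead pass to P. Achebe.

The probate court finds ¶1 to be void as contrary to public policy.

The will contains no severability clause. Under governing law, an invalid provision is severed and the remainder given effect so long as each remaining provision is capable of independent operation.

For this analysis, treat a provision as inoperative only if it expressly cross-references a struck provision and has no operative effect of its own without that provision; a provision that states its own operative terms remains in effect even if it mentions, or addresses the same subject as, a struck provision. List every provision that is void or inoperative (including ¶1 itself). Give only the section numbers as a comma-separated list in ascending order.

1, 5

¶1 is struck. ¶5 operates only by reference to ¶1, so it falls with ¶1. Under the stated default rule, only provisions that cannot operate independently fall away; the rest are enforced. That leaves ¶2, ¶3, and ¶4 in effect.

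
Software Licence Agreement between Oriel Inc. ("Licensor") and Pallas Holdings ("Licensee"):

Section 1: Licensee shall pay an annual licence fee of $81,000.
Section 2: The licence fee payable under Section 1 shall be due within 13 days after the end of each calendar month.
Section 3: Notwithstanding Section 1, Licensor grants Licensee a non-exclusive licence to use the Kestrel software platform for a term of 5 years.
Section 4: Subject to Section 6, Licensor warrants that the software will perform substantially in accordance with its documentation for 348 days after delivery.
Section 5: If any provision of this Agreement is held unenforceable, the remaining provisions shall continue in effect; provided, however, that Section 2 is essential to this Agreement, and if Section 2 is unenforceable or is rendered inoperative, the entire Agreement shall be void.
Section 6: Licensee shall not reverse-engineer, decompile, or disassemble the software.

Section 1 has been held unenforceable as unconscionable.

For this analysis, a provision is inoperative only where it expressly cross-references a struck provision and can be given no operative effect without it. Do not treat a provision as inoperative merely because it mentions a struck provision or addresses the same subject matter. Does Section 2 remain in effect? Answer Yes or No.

No

Section 1 is struck. Section 2 has no operative effect of its own apart from Section 1 and is therefore inoperative. Section 5 makes Section 2 an essential term, and Section 2 has been rendered inoperative by the cascade; under Section 5, the entire Agreement is therefore void. No provision of the Agreement survives. Section 2 is among the inoperative provisions, so the answer is no.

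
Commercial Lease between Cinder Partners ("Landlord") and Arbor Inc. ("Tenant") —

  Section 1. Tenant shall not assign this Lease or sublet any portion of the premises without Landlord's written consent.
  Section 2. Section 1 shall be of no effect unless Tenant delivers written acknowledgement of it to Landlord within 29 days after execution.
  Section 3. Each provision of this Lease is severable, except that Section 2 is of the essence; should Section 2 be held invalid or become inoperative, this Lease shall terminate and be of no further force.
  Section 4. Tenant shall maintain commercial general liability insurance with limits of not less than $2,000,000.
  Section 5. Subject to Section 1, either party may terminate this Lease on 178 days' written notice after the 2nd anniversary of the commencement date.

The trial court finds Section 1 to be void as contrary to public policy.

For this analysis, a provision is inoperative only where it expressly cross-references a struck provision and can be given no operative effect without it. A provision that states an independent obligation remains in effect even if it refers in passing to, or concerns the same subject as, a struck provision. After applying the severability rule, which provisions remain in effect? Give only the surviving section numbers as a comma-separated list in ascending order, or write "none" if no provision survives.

none

Section 1 is struck. Section 2 operates only by reference to Section 1, so it falls with Section 1. Section 3 makes Section 2 an essential term, and Section 2 has been rendered inoperative by the cascade; under Section 3, the entire Lease is therefore void. No provision of the Lease survives.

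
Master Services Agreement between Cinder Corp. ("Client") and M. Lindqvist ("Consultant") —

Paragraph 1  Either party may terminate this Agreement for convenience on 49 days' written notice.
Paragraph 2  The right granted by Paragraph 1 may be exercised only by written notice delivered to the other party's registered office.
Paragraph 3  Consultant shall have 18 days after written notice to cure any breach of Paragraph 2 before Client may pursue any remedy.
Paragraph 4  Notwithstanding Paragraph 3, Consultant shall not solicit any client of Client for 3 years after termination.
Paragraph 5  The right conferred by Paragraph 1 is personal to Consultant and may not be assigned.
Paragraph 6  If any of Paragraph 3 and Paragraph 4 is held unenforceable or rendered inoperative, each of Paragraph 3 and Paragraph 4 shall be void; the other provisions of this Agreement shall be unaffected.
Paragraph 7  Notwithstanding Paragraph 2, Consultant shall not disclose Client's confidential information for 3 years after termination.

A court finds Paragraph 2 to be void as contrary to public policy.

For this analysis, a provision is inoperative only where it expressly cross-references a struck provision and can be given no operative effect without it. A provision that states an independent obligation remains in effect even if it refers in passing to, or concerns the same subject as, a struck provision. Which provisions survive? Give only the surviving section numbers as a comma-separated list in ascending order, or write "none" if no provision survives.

1, 5, 6, 7

Paragraph 2 is struck. Paragraph 3 operates only by reference to Paragraph 2, so it falls with Paragraph 2. Although Paragraph 7 refers to Paragraph 2, its operative terms do not depend on Paragraph 2, so it remains in effect. Paragraph 6 declares Paragraph 3 and Paragraph 4 mutually dependent; since one of them has fallen, all of them are of no effect. That brings down Paragraph 4 as well. The remainder continues in force under Paragraph 6. The provisions still in force are Paragraph 1, Paragraph 5, Paragraph 6, and Paragraph 7.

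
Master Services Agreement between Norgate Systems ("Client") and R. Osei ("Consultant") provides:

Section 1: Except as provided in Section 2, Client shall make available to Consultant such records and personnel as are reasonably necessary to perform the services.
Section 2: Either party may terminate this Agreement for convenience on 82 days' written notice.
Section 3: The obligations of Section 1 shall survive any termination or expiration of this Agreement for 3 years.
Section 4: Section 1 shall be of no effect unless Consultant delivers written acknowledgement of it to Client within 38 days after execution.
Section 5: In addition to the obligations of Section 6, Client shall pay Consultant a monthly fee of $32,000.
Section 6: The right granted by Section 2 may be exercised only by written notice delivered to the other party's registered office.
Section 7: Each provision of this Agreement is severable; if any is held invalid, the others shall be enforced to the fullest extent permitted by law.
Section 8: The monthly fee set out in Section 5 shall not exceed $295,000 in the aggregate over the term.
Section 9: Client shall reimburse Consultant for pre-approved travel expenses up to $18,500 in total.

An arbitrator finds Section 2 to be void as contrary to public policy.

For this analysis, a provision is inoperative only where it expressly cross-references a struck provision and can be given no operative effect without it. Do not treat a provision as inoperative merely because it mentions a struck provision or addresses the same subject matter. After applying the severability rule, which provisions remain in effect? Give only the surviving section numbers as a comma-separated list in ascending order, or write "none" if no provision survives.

Section 2 is struck. Section 6 has no operative effect of its own apart from Section 2 and is therefore inoperative. Although Section 1 refers to Section 2, its operative terms do not depend on Section 2, so it remains in effect. Section 5 mentions Section 6 but its own obligation stands independently of Section 6, so Section 5 is not affected. Under the severability clause in Section 7, the remaining provisions continue in force. Section 1, Section 3, Section 4, Section 5, Section 7, Section 8, and Section 9 remain in effect.

1, 3, 4, 5, 7, 8, 9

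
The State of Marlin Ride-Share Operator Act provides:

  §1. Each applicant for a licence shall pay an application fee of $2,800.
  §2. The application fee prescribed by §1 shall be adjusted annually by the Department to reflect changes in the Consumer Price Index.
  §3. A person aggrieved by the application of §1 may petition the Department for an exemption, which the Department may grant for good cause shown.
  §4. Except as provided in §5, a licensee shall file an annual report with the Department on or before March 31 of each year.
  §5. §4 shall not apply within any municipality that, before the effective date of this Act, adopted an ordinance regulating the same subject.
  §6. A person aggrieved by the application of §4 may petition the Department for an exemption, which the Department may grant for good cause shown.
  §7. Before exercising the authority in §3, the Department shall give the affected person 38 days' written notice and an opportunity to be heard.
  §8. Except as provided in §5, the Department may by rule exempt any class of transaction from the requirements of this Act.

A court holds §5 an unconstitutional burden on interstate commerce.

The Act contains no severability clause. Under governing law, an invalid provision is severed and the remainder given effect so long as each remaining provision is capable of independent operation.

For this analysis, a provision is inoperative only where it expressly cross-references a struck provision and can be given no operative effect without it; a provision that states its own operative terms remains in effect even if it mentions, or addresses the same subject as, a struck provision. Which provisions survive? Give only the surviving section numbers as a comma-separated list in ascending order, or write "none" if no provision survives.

§5 is struck. §8 mentions §5 but its own obligation stands independently of §5, so §8 is not affected. Although §4 refers to §5, its operative terms do not depend on §5, so it remains in effect. Nothing else in the Act is defined by reference to §5. With no severability clause, the stated default rule severs what cannot stand and enforces each remaining provision that can operate on its own. §1, §2, §3, §4, §6, §7, and §8 remain in effect.

1, 2, 3, 4, 6, 7, 8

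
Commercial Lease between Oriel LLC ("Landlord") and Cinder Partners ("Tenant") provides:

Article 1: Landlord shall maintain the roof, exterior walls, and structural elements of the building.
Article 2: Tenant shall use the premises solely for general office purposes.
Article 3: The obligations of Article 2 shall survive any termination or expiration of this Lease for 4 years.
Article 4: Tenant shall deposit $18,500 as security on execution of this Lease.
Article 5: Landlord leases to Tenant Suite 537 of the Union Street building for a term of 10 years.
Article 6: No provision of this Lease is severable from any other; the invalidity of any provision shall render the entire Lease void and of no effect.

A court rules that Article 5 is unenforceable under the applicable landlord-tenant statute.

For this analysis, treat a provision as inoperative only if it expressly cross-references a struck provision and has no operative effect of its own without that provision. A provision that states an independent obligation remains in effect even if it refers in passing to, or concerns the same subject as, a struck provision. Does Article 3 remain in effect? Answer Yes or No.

Article 5 is struck. Nothing else in the Lease is defined by reference to Article 5. Article 6 provides that the Lease is not severable, so the invalidity of any one provision voids the entire Lease. No provision of the Lease survives. Article 3 is among the inoperative provisions, so the answer is no.

No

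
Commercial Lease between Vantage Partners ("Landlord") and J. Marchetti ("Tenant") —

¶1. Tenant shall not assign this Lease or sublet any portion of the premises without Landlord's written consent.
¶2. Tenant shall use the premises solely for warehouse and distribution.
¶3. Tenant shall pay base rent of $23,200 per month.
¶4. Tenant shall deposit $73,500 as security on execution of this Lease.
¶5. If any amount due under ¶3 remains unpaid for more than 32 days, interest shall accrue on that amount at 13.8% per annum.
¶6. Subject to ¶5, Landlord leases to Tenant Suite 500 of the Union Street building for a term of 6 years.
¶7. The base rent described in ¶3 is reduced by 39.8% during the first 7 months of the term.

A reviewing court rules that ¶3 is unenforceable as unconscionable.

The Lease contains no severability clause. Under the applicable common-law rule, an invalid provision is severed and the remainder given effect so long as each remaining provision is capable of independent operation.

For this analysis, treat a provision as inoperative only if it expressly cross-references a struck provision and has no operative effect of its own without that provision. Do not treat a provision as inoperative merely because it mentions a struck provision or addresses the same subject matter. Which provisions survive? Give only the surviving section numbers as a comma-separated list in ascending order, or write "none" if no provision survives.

¶3 is struck. The whole of ¶5 is the default interest on the base rent, defined by reference to ¶3, so ¶5 cannot stand once ¶3 is removed. ¶7 does nothing except set the introductory reduction to the base rent by reference to ¶3; with ¶3 gone it has no independent effect and is inoperative. ¶6 mentions ¶5 but its own obligation stands independently of ¶5, so ¶6 is not affected. Under the stated default rule, only provisions that cannot operate independently fall away; the rest are enforced. ¶1, ¶2, ¶4, and ¶6 remain in effect.

1, 2, 4, 6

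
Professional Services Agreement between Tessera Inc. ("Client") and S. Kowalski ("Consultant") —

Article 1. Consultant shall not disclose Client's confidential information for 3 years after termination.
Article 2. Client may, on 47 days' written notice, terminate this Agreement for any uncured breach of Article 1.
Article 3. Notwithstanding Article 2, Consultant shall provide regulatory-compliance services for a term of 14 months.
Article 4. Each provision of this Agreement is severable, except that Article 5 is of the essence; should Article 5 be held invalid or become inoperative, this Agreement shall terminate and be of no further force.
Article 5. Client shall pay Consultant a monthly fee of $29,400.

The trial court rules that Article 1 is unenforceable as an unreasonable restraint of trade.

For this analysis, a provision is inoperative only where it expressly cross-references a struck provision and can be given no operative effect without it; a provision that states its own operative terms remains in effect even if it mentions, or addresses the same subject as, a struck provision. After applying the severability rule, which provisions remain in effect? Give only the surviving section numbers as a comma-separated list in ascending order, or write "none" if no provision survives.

Article 1 is struck. Article 2 merely fixes the termination right for breach of Article 1; with Article 1 gone it has nothing to operate on and falls away. Although Article 3 refers to Article 2, its operative terms do not depend on Article 2, so it remains in effect. Article 4 makes Article 5 an essential term, but Article 5 is unaffected, so the severability proviso in Article 4 preserves the remaining provisions. Article 3, Article 4, and Article 5 remain in effect.

3, 4, 5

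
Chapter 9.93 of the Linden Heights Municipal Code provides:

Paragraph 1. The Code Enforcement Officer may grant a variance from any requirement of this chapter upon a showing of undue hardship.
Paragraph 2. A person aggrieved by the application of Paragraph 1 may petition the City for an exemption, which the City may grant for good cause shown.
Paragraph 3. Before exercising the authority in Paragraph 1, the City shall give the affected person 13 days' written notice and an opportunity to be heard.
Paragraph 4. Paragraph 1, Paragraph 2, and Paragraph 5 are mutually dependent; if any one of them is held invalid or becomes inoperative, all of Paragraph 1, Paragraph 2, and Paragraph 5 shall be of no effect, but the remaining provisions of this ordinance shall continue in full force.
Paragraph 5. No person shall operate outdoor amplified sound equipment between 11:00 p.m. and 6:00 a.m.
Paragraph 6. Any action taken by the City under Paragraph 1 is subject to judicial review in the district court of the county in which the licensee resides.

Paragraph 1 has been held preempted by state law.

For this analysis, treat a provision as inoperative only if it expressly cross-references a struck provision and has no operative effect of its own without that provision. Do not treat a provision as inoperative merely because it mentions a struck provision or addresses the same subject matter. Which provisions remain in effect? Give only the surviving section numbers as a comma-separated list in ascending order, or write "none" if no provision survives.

Paragraph 1 is struck. The only function of Paragraph 2 is the exemption procedure for Paragraph 1, so it cannot stand once Paragraph 1 is removed. Paragraph 3 operates only by reference to Paragraph 1, so it falls with Paragraph 1. Paragraph 6 merely fixes the judicial-review right for Paragraph 1; with Paragraph 1 gone it has nothing to operate on and falls away. Paragraph 4 declares Paragraph 1, Paragraph 2, and Paragraph 5 mutually dependent; since one of them has fallen, all of them are of no effect. That brings down Paragraph 5 as well. The remainder continues in force under Paragraph 4. Only Paragraph 4 remains in effect.

4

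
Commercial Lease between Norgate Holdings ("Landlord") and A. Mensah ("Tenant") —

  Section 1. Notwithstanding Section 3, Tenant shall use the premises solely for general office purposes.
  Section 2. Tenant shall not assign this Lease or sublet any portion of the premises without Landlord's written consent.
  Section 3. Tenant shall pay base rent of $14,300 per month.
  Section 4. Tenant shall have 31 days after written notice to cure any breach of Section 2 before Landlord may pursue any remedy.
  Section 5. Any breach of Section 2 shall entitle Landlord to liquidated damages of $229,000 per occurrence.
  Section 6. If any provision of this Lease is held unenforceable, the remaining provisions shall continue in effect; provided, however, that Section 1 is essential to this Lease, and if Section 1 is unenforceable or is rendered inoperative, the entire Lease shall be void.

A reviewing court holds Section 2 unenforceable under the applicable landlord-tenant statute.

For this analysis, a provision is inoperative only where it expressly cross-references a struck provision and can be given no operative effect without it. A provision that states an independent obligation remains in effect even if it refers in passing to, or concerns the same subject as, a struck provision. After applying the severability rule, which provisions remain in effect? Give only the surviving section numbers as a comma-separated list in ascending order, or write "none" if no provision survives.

1, 3, 6

Section 2 is struck. The only function of Section 4 is the cure period for breach of Section 2, so it cannot stand once Section 2 is removed. Section 5 does nothing except set the liquidated-damages amount by reference to Section 2; with Section 2 gone it has no independent effect and is inoperative. Section 6 makes Section 1 an essential term, but Section 1 is unaffected, so the severability proviso in Section 6 preserves the remaining provisions. The provisions still in force are Section 1, Section 3, and Section 6.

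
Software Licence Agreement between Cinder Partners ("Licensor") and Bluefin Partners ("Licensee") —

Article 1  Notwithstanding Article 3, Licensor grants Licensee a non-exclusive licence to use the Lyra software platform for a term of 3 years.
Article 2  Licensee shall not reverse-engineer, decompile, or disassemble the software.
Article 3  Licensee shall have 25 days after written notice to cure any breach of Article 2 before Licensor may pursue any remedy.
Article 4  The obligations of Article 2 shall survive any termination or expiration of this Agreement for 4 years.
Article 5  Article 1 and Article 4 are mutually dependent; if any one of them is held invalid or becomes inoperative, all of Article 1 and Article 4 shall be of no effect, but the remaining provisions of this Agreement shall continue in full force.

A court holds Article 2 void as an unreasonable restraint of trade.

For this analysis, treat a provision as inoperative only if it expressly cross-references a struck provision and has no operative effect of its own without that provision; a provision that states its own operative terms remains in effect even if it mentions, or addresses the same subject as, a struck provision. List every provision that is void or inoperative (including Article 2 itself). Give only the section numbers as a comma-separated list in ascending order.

1, 2, 3, 4

Article 2 is struck. Article 3 operates only by reference to Article 2, so it falls with Article 2. The only function of Article 4 is the survival period for Article 2, so it cannot stand once Article 2 is removed. Article 5 declares Article 1 and Article 4 mutually dependent; since one of them has fallen, all of them are of no effect. That brings down Article 1 as well. The remainder continues in force under Article 5. Only Article 5 remains in effect.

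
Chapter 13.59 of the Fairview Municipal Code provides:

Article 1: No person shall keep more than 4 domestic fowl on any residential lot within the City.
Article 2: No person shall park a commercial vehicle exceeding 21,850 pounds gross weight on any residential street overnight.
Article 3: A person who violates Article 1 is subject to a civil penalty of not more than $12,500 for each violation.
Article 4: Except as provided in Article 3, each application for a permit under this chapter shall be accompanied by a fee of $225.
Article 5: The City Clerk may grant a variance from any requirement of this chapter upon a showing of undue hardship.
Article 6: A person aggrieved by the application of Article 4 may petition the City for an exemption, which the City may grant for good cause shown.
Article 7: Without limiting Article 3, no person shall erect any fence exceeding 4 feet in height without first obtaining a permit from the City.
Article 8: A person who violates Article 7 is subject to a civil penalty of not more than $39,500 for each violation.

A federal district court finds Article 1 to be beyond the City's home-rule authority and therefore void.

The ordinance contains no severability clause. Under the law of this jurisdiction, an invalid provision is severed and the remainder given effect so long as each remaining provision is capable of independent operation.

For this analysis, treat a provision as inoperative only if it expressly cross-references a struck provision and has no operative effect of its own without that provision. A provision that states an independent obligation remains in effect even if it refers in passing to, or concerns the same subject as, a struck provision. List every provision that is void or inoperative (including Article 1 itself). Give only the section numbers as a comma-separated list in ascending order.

1, 3

Article 1 is struck. Article 3 has no operative effect of its own apart from Article 1 and is therefore inoperative. Although Article 7 refers to Article 3, its operative terms do not depend on Article 3, so it remains in effect. Although Article 4 refers to Article 3, its operative terms do not depend on Article 3, so it remains in effect. Under the stated default rule, only provisions that cannot operate independently fall away; the rest are enforced. Article 2, Article 4, Article 5, Article 6, Article 7, and Article 8 remain in effect.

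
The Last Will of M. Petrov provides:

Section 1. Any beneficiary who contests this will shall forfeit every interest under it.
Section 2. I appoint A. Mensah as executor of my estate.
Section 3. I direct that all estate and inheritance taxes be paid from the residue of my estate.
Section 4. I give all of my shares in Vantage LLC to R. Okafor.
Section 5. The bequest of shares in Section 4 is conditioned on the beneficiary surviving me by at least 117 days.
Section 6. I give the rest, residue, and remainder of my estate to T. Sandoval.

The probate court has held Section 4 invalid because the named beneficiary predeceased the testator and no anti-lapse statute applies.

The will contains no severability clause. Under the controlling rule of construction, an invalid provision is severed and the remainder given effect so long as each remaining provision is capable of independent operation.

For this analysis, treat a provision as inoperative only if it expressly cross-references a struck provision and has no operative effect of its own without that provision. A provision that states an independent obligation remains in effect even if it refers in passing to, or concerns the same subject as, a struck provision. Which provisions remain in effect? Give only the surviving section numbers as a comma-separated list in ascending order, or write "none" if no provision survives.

Section 4 is struck. Section 5 has no operative effect of its own apart from Section 4 and is therefore inoperative. Under the stated default rule, only provisions that cannot operate independently fall away; the rest are enforced. That leaves Section 1, Section 2, Section 3, and Section 6 in effect.

1, 2, 3, 6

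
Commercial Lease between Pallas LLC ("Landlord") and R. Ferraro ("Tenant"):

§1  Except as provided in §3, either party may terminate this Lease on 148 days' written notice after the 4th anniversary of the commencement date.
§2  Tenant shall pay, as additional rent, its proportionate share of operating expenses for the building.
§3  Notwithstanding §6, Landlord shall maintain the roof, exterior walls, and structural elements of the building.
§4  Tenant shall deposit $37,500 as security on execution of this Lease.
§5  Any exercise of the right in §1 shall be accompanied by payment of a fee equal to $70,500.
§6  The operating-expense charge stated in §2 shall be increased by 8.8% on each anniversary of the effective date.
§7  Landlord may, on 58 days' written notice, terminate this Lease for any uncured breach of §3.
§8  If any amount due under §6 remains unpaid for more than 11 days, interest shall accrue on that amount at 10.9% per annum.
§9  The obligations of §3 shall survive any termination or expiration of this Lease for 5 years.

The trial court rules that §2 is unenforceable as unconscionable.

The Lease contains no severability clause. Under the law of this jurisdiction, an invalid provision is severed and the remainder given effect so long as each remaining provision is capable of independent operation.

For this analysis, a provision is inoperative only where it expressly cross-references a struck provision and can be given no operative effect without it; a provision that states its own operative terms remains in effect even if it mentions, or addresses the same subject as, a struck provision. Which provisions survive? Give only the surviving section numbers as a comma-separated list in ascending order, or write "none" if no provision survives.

§2 is struck. §6 does nothing except set the escalation of the operating-expense charge by reference to §2; with §2 gone it has no independent effect and is inoperative. §8 operates only by reference to §6, so it falls with §6. Although §3 refers to §6, its operative terms do not depend on §6, so it remains in effect. With no severability clause, the stated default rule severs what cannot stand and enforces each remaining provision that can operate on its own. §1, §3, §4, §5, §7, and §9 remain in effect.

1, 3, 4, 5, 7, 9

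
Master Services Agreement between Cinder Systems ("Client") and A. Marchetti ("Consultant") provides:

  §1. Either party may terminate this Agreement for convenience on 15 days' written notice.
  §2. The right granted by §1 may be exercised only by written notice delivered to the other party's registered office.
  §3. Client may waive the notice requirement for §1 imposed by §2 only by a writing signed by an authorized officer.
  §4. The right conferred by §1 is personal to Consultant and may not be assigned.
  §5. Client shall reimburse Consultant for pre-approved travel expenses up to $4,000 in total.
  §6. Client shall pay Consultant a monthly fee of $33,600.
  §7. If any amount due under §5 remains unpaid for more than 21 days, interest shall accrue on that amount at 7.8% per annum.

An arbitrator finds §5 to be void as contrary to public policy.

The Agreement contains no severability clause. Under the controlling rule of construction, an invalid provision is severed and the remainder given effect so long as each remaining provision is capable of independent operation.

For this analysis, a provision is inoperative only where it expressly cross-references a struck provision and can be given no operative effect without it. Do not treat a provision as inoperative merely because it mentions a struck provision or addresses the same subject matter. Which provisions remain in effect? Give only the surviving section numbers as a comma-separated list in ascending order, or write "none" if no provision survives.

§5 is struck. §7 does nothing except set the default interest on the expense reimbursement by reference to §5; with §5 gone it has no independent effect and is inoperative. Under the stated default rule, only provisions that cannot operate independently fall away; the rest are enforced. §1, §2, §3, §4, and §6 remain in effect.

1, 2, 3, 4, 6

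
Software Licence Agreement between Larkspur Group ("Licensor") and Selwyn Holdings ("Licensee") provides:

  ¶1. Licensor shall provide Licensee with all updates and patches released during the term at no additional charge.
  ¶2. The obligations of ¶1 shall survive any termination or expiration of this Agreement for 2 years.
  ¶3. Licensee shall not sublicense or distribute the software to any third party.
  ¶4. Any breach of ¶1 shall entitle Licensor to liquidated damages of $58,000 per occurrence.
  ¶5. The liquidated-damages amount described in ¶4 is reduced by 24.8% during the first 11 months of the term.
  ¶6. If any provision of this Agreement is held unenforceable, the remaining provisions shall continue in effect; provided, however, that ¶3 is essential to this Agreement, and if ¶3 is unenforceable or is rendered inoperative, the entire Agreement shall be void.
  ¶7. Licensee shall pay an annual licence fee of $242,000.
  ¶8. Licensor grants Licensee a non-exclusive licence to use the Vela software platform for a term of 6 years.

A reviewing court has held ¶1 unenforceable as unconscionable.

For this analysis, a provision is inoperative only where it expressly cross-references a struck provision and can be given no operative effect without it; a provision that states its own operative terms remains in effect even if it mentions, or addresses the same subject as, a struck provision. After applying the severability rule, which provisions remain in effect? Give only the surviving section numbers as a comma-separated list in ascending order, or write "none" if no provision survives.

¶1 is struck. ¶2 has no operative effect of its own apart from ¶1 and is therefore inoperative. ¶4 operates only by reference to ¶1, so it falls with ¶1. ¶5 operates only by reference to ¶4, so it falls with ¶4. ¶6 makes ¶3 an essential term, but ¶3 is unaffected, so the severability proviso in ¶6 preserves the remaining provisions. ¶3, ¶6, ¶7, and ¶8 remain in effect.

3, 6, 7, 8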